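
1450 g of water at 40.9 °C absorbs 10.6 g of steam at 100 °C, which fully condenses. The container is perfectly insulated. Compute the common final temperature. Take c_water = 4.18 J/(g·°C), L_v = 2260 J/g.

T_f ≈ 45.3 °C

Sum of m c ΔT and latent-heat terms is zero:
condense steam: −10.6·2260 = −23956; condensate cools 100→T: 10.6·4.18·(T − 100) = 44.31(T − 100); water warms: 1450·4.18·(T − 40.9) = 6061(T − 40.9)
6105.3 T = 23956 + 4430.8 + 247895 = 276282
T ≈ 45.25 °C, under the boiling point, so the assumption holds.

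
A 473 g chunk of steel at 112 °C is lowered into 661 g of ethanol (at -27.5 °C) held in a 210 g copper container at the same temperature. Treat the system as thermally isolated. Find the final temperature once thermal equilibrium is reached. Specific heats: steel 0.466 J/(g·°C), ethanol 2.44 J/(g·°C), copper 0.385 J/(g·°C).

T_f ≈ -11.4 °C

Energy conservation, ΣQ = 0:
473·0.466·(T − 112) + 661·2.44·(T − (-27.5)) + 210·0.385·(T − (-27.5)) = 0
220.42(T − 112) + 1612.8(T − (-27.5)) + 80.85(T − (-27.5)) = 0
1914.1 T = -21890
T = -21890 / 1914.1 = -11.4 °C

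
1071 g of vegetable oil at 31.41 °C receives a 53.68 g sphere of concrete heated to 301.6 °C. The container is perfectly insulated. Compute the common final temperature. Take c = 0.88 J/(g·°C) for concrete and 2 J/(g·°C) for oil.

T_f ≈ 37.2 °C

Conservation of energy gives ΣQ = 0:
53.68×0.88×(T − 301.6) + 1071×2×(T − 31.41) = 0
2189.2 T = 81527
T = 81527 / 2189.2 = 37.2 °C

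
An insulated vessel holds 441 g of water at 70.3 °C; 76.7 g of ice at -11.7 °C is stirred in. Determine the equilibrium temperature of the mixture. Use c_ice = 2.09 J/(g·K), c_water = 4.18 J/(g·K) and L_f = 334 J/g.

T_f ≈ 47.2 °C

Sum of m c ΔT and latent-heat terms is zero:
warm ice to 0 °C: 76.7·2.09·(0 − (-11.7)) = 1875.5; fusion: m_ice L_f = 76.7·334 = 25618; warm the meltwater: 320.61 T; water cools: 441·4.18·(T − 70.3) = 1843.4(T − 70.3)
2164 T = 129590 − 27493 = 102096
T ≈ 47.18 °C (positive, so assuming full melt was valid).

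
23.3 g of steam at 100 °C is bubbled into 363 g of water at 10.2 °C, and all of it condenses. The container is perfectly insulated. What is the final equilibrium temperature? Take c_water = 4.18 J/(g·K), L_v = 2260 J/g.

T_f ≈ 48.2 °C

Energy balance with sensible and latent terms:
steam→water at 100 °C releases m L_v = 23.3·2260 = 52658; condensed water 100 °C→T: 97.39(T − 100); water warms: 363·4.18·(T − 10.2) = 1517.3(T − 10.2)
1614.7 T = 52658 + 9739.4 + 15477 = 77874
T ≈ 48.23 °C (< 100 °C, so full condensation is consistent).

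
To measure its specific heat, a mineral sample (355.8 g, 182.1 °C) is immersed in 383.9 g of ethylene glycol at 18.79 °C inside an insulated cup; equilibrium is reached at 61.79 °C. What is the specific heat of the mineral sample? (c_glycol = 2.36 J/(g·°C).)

c ≈ 0.91 J/(g·°C)

Energy conservation, ΣQ = 0:
355.8×c×(61.79 − 182.1) + 383.9×2.36×(61.79 − 18.79) = 0
-42806 c = -38958
c = -38958/-42806 ≈ 0.9101 J/(g·°C)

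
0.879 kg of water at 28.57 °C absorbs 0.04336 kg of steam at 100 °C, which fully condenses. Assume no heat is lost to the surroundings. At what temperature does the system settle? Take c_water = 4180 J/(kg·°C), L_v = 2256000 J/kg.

Sum of m c ΔT and latent-heat terms is zero:
latent heat released on condensation: 0.04336×2256000 = 97820; condensate cools 100→T: 0.04336×4180×(T − 100) = 181.24(T − 100); original water: 3674.2(T − 28.57)
3855.5 T = 97820 + 18124 + 104972 = 220917
T ≈ 57.30 °C, under the boiling point, so the assumption holds.

T_f ≈ 57.3 °C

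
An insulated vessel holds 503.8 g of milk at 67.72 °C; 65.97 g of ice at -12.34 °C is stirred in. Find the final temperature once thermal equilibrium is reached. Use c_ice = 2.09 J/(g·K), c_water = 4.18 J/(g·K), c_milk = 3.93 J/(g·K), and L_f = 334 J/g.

Sum of m c ΔT and latent-heat terms is zero:
warm ice to 0 °C: 65.97×2.09×(0 − (-12.34)) = 1701.4; melt ice: 65.97×334 = 22034; meltwater 0→T: 65.97×4.18×T = 275.75 T; milk: 1979.9(T − 67.72)
2255.7 T = 134081 − 23735 = 110346
T ≈ 48.92 °C — above 0 °C, consistent with complete melting.

T_f ≈ 48.9 °C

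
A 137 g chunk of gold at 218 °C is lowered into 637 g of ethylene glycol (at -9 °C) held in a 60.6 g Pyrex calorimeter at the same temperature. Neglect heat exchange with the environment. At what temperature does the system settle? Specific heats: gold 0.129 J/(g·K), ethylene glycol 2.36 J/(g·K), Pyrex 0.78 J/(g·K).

Let T be the final temperature. ΣQ_i = 0:
137*0.129*(T − 218) + 637*2.36*(T − (-9)) + 60.6*0.78*(T − (-9)) = 0
17.67(T − 218) + 1503.3(T − (-9)) + 47.27(T − (-9)) = 0
1568.3 T = -10103
T = -10103 / 1568.3 = -6.44 °C

T_f ≈ -6.4 °C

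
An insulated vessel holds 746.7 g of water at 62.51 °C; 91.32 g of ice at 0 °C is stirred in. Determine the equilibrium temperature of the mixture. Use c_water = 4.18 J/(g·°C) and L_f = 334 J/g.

T_f ≈ 47.0 °C

Sum of m c ΔT and latent-heat terms is zero:
latent heat to melt: 91.32·334 = 30501
  warm the meltwater: 381.72 T
  water: 3121.2(T − 62.51)
3502.9 T = 195107 − 30501 = 164606
T ≈ 46.99 °C. Since T > 0 °C, the all-ice-melts assumption holds.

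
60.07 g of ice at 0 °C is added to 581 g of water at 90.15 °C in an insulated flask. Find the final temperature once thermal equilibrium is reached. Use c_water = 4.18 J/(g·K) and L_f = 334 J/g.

T_f ≈ 74.2 °C

Sum of m c ΔT and latent-heat terms is zero:
latent heat to melt: 60.07·334 = 20063; warm the meltwater: 251.09 T; water: 2428.6(T − 90.15)
2679.7 T = 218936 − 20063 = 198873
T ≈ 74.22 °C — above 0 °C, consistent with complete melting.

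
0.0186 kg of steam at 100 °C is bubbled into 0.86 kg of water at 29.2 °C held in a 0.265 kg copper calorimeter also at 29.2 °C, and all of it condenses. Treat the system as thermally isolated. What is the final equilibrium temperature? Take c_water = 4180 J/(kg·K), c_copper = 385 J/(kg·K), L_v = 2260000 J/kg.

T_f ≈ 41.8 °C

Net heat exchanged in the isolated system is zero:
latent heat released on condensation: 0.0186×2260000 = 42036; condensed water 100 °C→T: 77.75(T − 100); water warms: 0.86×4180×(T − 29.2) = 3594.8(T − 29.2); copper cup: 0.265×385×(T − 29.2) = 102.03(T − 29.2)
3774.6 T = 42036 + 7774.8 + 107947 = 157758
T ≈ 41.79 °C, under the boiling point, so the assumption holds.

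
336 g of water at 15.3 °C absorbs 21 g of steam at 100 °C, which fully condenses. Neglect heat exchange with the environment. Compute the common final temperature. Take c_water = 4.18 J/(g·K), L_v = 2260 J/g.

T_f ≈ 52.1 °C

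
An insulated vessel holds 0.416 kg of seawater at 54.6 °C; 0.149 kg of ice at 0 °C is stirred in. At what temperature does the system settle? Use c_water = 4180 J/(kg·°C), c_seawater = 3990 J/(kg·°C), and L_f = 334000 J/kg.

T_f ≈ 17.9 °C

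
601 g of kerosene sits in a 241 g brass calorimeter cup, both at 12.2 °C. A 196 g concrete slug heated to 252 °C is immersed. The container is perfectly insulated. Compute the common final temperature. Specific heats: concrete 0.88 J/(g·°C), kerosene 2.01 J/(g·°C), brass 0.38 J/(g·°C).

T_f ≈ 40.3 °C

Energy conservation, ΣQ = 0:
196*0.88*(T − 252) + 601*2.01*(T − 12.2) + 241*0.38*(T − 12.2) = 0
172.48(T − 252) + 1208(T − 12.2) + 91.58(T − 12.2) = 0
1472.1 T = 59320
T ≈ 40.30 °C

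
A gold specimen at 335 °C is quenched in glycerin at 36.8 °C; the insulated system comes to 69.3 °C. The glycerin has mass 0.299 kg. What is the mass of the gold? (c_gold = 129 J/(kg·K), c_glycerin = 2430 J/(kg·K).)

m ≈ 0.689 kg

|Q_gold| = |Q_glycerin|:
m×129×(335 − 69.3) = 0.299×2430×(69.3 − 36.8)
34275 m = 23614  ⇒  m ≈ 0.6889 kg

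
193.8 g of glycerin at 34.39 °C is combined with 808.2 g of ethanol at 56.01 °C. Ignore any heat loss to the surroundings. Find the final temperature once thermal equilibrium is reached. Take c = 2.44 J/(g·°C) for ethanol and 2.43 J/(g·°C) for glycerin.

T_f ≈ 51.8 °C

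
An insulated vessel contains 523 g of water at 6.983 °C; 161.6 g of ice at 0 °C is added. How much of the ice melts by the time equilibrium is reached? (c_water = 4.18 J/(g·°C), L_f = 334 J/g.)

m_melted ≈ 45.7 g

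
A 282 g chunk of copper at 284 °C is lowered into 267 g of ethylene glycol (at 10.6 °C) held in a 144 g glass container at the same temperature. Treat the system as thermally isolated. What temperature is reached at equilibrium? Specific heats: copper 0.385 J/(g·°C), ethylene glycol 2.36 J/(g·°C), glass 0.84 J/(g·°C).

T_f ≈ 45.1 °C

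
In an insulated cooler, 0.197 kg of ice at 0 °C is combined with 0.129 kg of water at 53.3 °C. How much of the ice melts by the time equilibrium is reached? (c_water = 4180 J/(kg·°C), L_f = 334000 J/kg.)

m_melted ≈ 0.086 kg

Heat available from the water dropping to 0 °C: 0.129·4180·53.3 = 28740 J.
Fully melting the ice requires m_ice L_f = 0.197·334000 = 65798 J.
28740 J < 65798 J, so only part of the ice melts and the system sits at 0 °C.
Mass melted = 28740/334000 ≈ 0.08605 kg.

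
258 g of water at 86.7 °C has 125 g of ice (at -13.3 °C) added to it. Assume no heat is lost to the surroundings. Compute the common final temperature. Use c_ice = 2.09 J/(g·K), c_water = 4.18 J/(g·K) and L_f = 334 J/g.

Conservation of energy gives ΣQ = 0:
warm ice to 0 °C: 125×2.09×(0 − (-13.3)) = 3474.6
  fusion: m_ice L_f = 125×334 = 41750
  warm the meltwater: 522.5 T
  water cools: 258×4.18×(T − 86.7) = 1078.4(T − 86.7)
1600.9 T = 93501 − 45225 = 48276
T ≈ 30.15 °C. Since T > 0 °C, the all-ice-melts assumption holds.

T_f ≈ 30.2 °C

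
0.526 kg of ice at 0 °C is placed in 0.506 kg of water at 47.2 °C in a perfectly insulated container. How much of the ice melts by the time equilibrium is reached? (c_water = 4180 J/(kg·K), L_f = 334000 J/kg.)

m_melted ≈ 0.299 kg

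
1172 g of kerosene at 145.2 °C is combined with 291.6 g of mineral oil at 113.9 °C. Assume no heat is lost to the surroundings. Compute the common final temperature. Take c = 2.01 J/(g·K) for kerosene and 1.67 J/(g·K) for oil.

T_f ≈ 139.8 °C

Energy conservation, ΣQ = 0:
1172·2.01·(T − 145.2) + 291.6·1.67·(T − 113.9) = 0
2355.7(T − 145.2) + 486.97(T − 113.9) = 0
(2355.7 + 486.97) T = 2355.7·145.2 + 486.97·113.9
T = 397517/2842.7 ≈ 139.84 °C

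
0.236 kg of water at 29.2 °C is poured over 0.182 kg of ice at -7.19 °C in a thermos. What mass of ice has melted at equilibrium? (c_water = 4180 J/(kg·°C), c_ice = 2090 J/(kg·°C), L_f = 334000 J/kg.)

m_melted ≈ 0.0781 kg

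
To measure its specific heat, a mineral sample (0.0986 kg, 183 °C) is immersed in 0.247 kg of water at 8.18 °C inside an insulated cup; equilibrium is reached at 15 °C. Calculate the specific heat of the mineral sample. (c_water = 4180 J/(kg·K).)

c ≈ 425 J/(kg·K)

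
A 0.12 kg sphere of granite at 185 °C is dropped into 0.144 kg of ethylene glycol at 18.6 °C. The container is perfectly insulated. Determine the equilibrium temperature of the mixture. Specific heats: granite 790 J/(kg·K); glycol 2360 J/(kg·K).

T_f ≈ 54.9 °C

Heat lost by the granite equals heat gained by the glycol:
0.12*790*(185 − T) = 0.144*2360*(T − 18.6)
94.8(185 − T) = 339.84(T − 18.6)
434.64 T = 23859  ⇒  T ≈ 54.89 °C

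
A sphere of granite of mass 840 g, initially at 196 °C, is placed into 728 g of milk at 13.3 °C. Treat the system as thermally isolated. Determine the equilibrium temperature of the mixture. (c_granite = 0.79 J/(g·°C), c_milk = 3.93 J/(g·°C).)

Let T be the final temperature. ΣQ_i = 0:
840·0.79·(T − 196) + 728·3.93·(T − 13.3) = 0
3524.6 T = 168117
T = 168117 / 3524.6 = 47.7 °C

T_f ≈ 47.7 °C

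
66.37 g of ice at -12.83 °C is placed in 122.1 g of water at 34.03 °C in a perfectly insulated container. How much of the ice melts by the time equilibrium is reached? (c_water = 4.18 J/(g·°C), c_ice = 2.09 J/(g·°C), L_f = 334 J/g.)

Water can give up m c ΔT = 122.1×4.18×34.03 = 17368 J before reaching 0 °C.
Of that, 66.37×2.09×12.83 = 1779.7 J goes to bring the ice to 0 °C, leaving 15588 J.
To melt every bit of ice: 66.37×334 = 22168 J.
Since 15588 < 22168 J, not all the ice melts; equilibrium is at 0 °C.
m_melted×334 = 15588  ⇒  m_melted ≈ 46.67 g.

m_melted ≈ 46.7 g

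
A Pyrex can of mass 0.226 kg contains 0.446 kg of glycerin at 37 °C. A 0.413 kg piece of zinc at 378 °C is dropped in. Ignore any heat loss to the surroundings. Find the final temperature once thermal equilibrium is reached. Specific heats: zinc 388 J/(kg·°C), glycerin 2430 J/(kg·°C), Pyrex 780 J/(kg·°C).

Let T be the final temperature. ΣQ_i = 0:
0.413*388*(T − 378) + 0.446*2430*(T − 37) + 0.226*780*(T − 37) = 0
1420.3 T = 107194
T = 107194 / 1420.3 = 75.5 °C

T_f ≈ 75.5 °C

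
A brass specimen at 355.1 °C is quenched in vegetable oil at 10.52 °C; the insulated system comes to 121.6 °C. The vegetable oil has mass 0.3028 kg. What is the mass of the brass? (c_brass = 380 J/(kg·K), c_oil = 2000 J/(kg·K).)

Conservation of energy gives ΣQ = 0:
m×380×(121.6 − 355.1) + 0.3028×2000×(121.6 − 10.52) = 0
-88730 m = -67270
m = -67270/-88730 ≈ 0.7581 kg

m ≈ 0.758 kg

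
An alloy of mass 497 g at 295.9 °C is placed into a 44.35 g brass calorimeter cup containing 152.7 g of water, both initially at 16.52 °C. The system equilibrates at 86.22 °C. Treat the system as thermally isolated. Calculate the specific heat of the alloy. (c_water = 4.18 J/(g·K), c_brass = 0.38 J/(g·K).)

c ≈ 0.438 J/(g·K)

Setting the total heat transfer to zero:
497×c×(86.22 − 295.9) + 152.7×4.18×(86.22 − 16.52) + 44.35×0.38×(86.22 − 16.52) = 0
-104211 c = -45663
c = -45663/-104211 ≈ 0.4382 J/(g·K)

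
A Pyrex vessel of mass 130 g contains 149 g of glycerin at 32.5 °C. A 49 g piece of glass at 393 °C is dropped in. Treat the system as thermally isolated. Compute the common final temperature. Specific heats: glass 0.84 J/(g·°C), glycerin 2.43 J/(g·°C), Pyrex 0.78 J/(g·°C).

T_f = Σ m_i c_i T_i / Σ m_i c_i:
T_f = (41.16·393 + 362.07·32.5 + 101.4·32.5) / (41.16 + 362.07 + 101.4)
    = 31239 / 504.63 ≈ 61.90 °C

T_f ≈ 61.9 °C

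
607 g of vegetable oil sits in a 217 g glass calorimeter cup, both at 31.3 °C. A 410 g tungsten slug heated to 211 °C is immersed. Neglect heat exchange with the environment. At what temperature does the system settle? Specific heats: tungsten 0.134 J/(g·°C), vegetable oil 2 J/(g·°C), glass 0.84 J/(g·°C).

T_f ≈ 38.1 °C

T_f is the heat-capacity-weighted average of the initial temperatures:
T_f = (54.94*211 + 1214*31.3 + 182.28*31.3) / (54.94 + 1214 + 182.28)
    = 55296 / 1451.2 ≈ 38.10 °C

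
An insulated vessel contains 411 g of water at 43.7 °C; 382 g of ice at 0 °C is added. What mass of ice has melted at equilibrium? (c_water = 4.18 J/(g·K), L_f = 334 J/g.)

m_melted ≈ 225 g

Cooling the water to 0 °C releases 411×4.18×43.7 = 75076 J.
Melting all 382 g of ice would need 382×334 = 127588 J.
Since 75076 < 127588 J, not all the ice melts; equilibrium is at 0 °C.
m_melt = 75076 / L_f = 224.8 g.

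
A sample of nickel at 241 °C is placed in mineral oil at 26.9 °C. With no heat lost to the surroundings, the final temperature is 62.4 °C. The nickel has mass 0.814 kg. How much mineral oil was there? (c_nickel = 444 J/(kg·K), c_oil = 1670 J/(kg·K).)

|Q_nickel| = |Q_oil|:
0.814·444·(241 − 62.4) = m·1670·(62.4 − 26.9)
59285 m = 64549  ⇒  m ≈ 1.089 kg

m ≈ 1.09 kg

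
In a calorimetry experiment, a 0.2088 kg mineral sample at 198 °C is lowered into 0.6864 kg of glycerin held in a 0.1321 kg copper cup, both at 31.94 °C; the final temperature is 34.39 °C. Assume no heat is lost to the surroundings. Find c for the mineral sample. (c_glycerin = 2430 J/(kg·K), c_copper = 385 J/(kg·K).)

c ≈ 123 J/(kg·K)

Conservation of energy gives ΣQ = 0:
0.2088×c×(34.39 − 198) + 0.6864×2430×(34.39 − 31.94) + 0.1321×385×(34.39 − 31.94) = 0
-34.16 c = -4211.1
c = -4211.1/-34.16 ≈ 123.3 J/(kg·K)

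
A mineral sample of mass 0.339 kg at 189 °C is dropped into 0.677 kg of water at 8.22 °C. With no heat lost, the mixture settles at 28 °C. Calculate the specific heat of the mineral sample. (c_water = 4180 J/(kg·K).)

m_s c (T_s − T_f) = m_water c_water (T_f − T_0):
0.339×c×(189 − 28) = 0.677×4180×(28 − 8.22)
54.58 c = 55975  ⇒  c ≈ 1026 J/(kg·K)

c ≈ 1030 J/(kg·K)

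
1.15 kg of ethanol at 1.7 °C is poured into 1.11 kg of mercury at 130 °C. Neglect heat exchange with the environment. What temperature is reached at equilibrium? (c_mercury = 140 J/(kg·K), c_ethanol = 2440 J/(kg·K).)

With ΣQ=0 the equilibrium temperature is the m·c-weighted mean:
T_f = (155.4×130 + 2806×1.7) / (155.4 + 2806)
    = 24972 / 2961.4 ≈ 8.43 °C

T_f ≈ 8.4 °C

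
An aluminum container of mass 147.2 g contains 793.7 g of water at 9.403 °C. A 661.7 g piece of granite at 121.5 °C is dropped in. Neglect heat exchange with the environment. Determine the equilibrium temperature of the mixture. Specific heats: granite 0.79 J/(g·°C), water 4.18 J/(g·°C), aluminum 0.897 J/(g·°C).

T_f ≈ 24.2 °C

Let T be the final temperature. ΣQ_i = 0:
661.7·0.79·(T − 121.5) + 793.7·4.18·(T − 9.403) + 147.2·0.897·(T − 9.403) = 0
(522.74 + 3317.7 + 132.04) T = 522.74·121.5 + 3317.7·9.403 + 132.04·9.403
T = 95951 / 3972.4 = 24.2 °C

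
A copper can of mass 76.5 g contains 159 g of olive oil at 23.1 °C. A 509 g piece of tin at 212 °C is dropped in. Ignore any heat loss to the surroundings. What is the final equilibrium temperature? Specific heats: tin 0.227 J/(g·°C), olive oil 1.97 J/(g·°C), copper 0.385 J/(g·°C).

T_f ≈ 70.7 °C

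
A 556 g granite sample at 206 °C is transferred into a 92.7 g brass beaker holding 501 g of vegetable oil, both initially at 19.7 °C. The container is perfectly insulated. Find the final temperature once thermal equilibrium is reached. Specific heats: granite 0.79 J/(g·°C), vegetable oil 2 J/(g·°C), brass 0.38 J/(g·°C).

Taking heat into each body as positive, Σ m c ΔT = 0:
556·0.79·(T − 206) + 501·2·(T − 19.7) + 92.7·0.38·(T − 19.7) = 0
1476.5 T = 110917
T = 110917 / 1476.5 = 75.1 °C

T_f ≈ 75.1 °C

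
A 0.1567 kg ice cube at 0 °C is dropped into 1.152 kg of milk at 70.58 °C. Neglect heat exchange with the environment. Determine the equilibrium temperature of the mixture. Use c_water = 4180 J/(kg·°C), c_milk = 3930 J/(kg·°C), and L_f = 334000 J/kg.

Setting the total heat transfer to zero:
latent heat to melt: 0.1567×334000 = 52338; warm the meltwater: 655.01 T; milk cools: 1.152×3930×(T − 70.58) = 4527.4(T − 70.58)
5182.4 T = 319541 − 52338 = 267203
T ≈ 51.56 °C — above 0 °C, consistent with complete melting.

T_f ≈ 51.6 °C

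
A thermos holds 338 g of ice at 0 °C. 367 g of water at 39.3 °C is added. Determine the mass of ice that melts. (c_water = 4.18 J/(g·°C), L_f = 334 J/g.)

m_melted ≈ 181 g

Heat available from the water dropping to 0 °C: 367·4.18·39.3 = 60289 J.
Melting all 338 g of ice would need 338·334 = 112892 J.
That's not enough to melt it all — equilibrium is at 0 °C with ice remaining.
m_melt = 60289 / L_f = 180.5 g.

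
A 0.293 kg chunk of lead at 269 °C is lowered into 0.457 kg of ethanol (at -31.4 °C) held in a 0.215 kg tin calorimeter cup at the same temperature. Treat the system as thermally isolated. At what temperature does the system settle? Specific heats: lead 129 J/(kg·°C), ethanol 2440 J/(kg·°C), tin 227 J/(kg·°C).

T_f ≈ -22.0 °C

Setting the total heat transfer to zero:
0.293*129*(T − 269) + 0.457*2440*(T − (-31.4)) + 0.215*227*(T − (-31.4)) = 0
1201.7 T = -26379
T ≈ -21.95 °C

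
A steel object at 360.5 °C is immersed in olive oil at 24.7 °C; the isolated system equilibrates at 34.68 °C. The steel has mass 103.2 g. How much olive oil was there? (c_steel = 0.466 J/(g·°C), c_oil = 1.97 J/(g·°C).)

Net heat exchanged in the isolated system is zero:
103.2·0.466·(34.68 − 360.5) + m·1.97·(34.68 − 24.7) = 0
19.66 m = 15669
m = 15669/19.66 ≈ 797 g

m ≈ 797 g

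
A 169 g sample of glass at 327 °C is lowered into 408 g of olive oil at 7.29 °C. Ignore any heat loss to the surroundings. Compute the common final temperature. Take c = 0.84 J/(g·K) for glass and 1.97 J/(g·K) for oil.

Taking heat into each body as positive, Σ m c ΔT = 0:
169·0.84·(T − 327) + 408·1.97·(T − 7.29) = 0
945.72 T = 52280
T = 52280/945.72 ≈ 55.28 °C

T_f ≈ 55.3 °C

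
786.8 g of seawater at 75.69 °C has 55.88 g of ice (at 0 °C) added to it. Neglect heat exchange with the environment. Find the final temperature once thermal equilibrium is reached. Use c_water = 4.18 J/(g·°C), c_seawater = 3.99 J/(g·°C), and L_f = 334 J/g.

T_f ≈ 64.9 °C

Let T be the final temperature. ΣQ_i = 0:
melt ice: 55.88×334 = 18664
  warm the meltwater: 233.58 T
  seawater cools: 786.8×3.99×(T − 75.69) = 3139.3(T − 75.69)
3372.9 T = 237616 − 18664 = 218952
T ≈ 64.91 °C. Since T > 0 °C, the all-ice-melts assumption holds.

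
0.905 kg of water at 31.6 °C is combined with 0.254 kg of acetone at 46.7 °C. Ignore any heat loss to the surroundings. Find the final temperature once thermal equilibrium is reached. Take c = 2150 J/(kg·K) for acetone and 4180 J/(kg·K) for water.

T_f ≈ 33.5 °C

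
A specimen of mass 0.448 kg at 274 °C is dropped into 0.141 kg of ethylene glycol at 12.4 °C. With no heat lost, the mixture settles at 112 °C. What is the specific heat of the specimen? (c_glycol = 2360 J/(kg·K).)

Taking heat into each body as positive, Σ m c ΔT = 0:
0.448·c·(112 − 274) + 0.141·2360·(112 − 12.4) = 0
-72.58 c = -33143
c = -33143/-72.58 ≈ 456.7 J/(kg·K)

c ≈ 457 J/(kg·K)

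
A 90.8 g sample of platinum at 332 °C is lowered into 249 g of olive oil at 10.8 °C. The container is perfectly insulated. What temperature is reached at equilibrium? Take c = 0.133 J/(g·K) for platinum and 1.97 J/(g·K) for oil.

T_f ≈ 18.5 °C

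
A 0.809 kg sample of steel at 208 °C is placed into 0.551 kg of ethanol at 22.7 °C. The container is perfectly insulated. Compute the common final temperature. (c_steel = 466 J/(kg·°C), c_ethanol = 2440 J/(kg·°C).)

T_f ≈ 63.3 °C

|Q_steel| = |Q_ethanol|:
0.809·466·(208 − T) = 0.551·2440·(T − 22.7)
376.99(208 − T) = 1344.4(T − 22.7)
1721.4 T = 108934  ⇒  T ≈ 63.28 °C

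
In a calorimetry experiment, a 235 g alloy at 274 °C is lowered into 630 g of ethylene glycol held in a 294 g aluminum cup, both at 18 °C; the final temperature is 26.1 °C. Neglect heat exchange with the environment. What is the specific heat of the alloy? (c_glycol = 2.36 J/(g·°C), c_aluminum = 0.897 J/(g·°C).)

Heat gained plus heat lost sum to zero:
235·c·(26.1 − 274) + 630·2.36·(26.1 − 18) + 294·0.897·(26.1 − 18) = 0
-58256 c = -14179
c = -14179/-58256 ≈ 0.2434 J/(g·°C)

c ≈ 0.243 J/(g·°C)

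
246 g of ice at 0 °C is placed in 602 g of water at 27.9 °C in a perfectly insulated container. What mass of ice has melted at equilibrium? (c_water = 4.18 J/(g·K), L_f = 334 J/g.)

m_melted ≈ 210 g

Cooling the water to 0 °C releases 602·4.18·27.9 = 70206 J.
Fully melting the ice requires m_ice L_f = 246·334 = 82164 J.
Since 70206 < 82164 J, not all the ice melts; equilibrium is at 0 °C.
Mass melted = 70206/334 ≈ 210.2 g.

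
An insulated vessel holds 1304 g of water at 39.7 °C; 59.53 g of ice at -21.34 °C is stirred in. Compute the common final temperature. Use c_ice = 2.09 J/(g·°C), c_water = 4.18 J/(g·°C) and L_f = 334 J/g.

Net heat exchanged in the isolated system is zero:
warm ice to 0 °C: 59.53×2.09×(0 − (-21.34)) = 2655.1; fusion: m_ice L_f = 59.53×334 = 19883; warm the meltwater: 248.84 T; water: 5450.7(T − 39.7)
5699.6 T = 216394 − 22538 = 193855
T ≈ 34.01 °C — above 0 °C, consistent with complete melting.

T_f ≈ 34.0 °C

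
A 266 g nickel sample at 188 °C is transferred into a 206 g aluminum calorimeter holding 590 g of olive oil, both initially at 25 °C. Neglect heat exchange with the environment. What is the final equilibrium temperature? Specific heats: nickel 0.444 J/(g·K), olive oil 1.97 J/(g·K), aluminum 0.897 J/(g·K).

T_f ≈ 38.1 °C

Let T be the final temperature. ΣQ_i = 0:
266*0.444*(T − 188) + 590*1.97*(T − 25) + 206*0.897*(T − 25) = 0
118.1(T − 188) + 1162.3(T − 25) + 184.78(T − 25) = 0
1465.2 T = 55881
T = 55881 / 1465.2 = 38.1 °C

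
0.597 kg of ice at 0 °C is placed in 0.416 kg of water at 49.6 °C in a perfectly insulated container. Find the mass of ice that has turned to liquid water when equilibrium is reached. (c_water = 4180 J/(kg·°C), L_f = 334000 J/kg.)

m_melted ≈ 0.258 kg

Water can give up m c ΔT = 0.416×4180×49.6 = 86248 J before reaching 0 °C.
Melting all 0.597 kg of ice would need 0.597×334000 = 199398 J.
86248 J < 199398 J, so only part of the ice melts and the system sits at 0 °C.
Mass melted = 86248/334000 ≈ 0.2582 kg.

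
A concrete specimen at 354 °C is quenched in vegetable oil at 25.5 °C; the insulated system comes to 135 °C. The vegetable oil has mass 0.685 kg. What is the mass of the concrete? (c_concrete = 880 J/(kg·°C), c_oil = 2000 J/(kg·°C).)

m ≈ 0.778 kg

Net heat exchanged in the isolated system is zero:
m·880·(135 − 354) + 0.685·2000·(135 − 25.5) = 0
-192720 m = -150015
m = -150015/-192720 ≈ 0.7784 kg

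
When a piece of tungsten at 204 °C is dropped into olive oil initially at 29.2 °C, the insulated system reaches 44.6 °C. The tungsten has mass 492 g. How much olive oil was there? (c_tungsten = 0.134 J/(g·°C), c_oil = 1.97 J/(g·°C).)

m ≈ 346 g

Conservation of energy gives ΣQ = 0:
492·0.134·(44.6 − 204) + m·1.97·(44.6 − 29.2) = 0
30.34 m = 10509
m = 10509/30.34 ≈ 346.4 g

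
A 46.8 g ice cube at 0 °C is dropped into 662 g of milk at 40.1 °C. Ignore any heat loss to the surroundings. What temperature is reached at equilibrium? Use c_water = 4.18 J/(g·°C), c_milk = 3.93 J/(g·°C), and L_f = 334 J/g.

T_f ≈ 31.7 °C

Energy conservation, ΣQ = 0:
fusion: m_ice L_f = 46.8×334 = 15631; meltwater 0→T: 46.8×4.18×T = 195.62 T; milk: 2601.7(T − 40.1)
2797.3 T = 104327 − 15631 = 88695
T ≈ 31.71 °C (positive, so assuming full melt was valid).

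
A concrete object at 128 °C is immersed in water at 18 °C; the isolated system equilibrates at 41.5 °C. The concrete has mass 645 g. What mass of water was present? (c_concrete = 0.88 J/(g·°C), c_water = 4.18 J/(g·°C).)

|Q_concrete| = |Q_water|:
645×0.88×(128 − 41.5) = m×4.18×(41.5 − 18)
98.23 m = 49097  ⇒  m ≈ 499.8 g

m ≈ 500 g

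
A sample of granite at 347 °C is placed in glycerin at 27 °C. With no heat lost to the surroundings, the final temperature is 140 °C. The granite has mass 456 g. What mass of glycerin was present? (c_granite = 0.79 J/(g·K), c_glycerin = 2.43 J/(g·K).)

m ≈ 272 g

Heat gained plus heat lost sum to zero:
456·0.79·(140 − 347) + m·2.43·(140 − 27) = 0
274.59 m = 74570
m = 74570/274.59 ≈ 271.6 g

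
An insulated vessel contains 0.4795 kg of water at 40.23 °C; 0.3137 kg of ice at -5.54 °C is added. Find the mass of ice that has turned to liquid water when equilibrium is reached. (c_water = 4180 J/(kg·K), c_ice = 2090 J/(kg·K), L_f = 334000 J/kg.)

m_melted ≈ 0.231 kg

Heat available from the water dropping to 0 °C: 0.4795·4180·40.23 = 80633 J.
Of that, 0.3137·2090·5.54 = 3632.2 J goes to bring the ice to 0 °C, leaving 77001 J.
Melting all 0.3137 kg of ice would need 0.3137·334000 = 104776 J.
77001 J < 104776 J, so only part of the ice melts and the system sits at 0 °C.
m_melted·334000 = 77001  ⇒  m_melted ≈ 0.2305 kg.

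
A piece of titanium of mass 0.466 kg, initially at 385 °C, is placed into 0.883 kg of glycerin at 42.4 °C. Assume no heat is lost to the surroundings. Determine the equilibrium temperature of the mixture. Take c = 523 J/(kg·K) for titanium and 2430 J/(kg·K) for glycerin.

Set heat shed by the hot body equal to heat absorbed by the cold body:
0.466×523×(385 − T) = 0.883×2430×(T − 42.4)
243.72(385 − T) = 2145.7(T − 42.4)
2389.4 T = 184809  ⇒  T ≈ 77.34 °C

T_f ≈ 77.3 °C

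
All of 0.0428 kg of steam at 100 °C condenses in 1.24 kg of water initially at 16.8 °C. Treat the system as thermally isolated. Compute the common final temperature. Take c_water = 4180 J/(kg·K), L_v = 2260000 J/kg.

T_f ≈ 37.6 °C

Net heat exchanged in the isolated system is zero:
latent heat released on condensation: 0.0428×2260000 = 96728; condensed water 100 °C→T: 178.9(T − 100); water warms: 1.24×4180×(T − 16.8) = 5183.2(T − 16.8)
5362.1 T = 96728 + 17890 + 87078 = 201696
T ≈ 37.62 °C (< 100 °C, so full condensation is consistent).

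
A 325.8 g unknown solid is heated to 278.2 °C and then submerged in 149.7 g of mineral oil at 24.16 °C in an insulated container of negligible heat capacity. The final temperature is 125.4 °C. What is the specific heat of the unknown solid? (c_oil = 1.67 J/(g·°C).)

c ≈ 0.508 J/(g·°C)

Energy conservation, ΣQ = 0:
325.8×c×(125.4 − 278.2) + 149.7×1.67×(125.4 − 24.16) = 0
-49782 c = -25310
c = -25310/-49782 ≈ 0.5084 J/(g·°C)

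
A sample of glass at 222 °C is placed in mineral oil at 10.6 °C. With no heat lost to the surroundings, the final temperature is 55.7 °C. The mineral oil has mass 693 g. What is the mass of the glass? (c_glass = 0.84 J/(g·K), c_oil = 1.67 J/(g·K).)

m ≈ 374 g

Heat lost by the glass = heat gained by the oil:
m·0.84·(222 − 55.7) = 693·1.67·(55.7 − 10.6)
139.69 m = 52195  ⇒  m ≈ 373.6 g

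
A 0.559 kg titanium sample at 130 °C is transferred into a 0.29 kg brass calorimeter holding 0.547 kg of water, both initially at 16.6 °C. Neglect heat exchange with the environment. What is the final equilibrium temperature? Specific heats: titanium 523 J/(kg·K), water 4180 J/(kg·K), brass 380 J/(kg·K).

T_f ≈ 28.9 °C

Energy conservation, ΣQ = 0:
0.559×523×(T − 130) + 0.547×4180×(T − 16.6) + 0.29×380×(T − 16.6) = 0
2689 T = 77791
T = 77791/2689 ≈ 28.93 °C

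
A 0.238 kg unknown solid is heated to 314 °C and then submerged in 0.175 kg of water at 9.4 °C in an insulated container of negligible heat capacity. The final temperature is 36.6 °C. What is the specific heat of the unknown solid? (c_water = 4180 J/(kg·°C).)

c ≈ 301 J/(kg·°C)

Setting the total heat transfer to zero:
0.238×c×(36.6 − 314) + 0.175×4180×(36.6 − 9.4) = 0
-66.02 c = -19897
c = -19897/-66.02 ≈ 301.4 J/(kg·°C)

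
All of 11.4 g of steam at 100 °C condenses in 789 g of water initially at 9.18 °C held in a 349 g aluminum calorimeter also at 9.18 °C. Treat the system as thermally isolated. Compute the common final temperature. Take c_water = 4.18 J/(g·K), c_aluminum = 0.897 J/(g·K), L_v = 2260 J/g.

T_f ≈ 17.4 °C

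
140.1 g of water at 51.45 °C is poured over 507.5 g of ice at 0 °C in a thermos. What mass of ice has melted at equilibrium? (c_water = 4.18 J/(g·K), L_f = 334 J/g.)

Heat available from the water dropping to 0 °C: 140.1·4.18·51.45 = 30130 J.
To melt every bit of ice: 507.5·334 = 169505 J.
That's not enough to melt it all — equilibrium is at 0 °C with ice remaining.
m_melt = 30130 / L_f = 90.21 g.

m_melted ≈ 90.2 g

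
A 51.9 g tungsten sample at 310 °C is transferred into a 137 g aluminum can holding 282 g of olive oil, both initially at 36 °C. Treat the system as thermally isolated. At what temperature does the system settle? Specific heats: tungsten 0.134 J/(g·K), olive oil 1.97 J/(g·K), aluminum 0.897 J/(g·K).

T_f ≈ 38.8 °C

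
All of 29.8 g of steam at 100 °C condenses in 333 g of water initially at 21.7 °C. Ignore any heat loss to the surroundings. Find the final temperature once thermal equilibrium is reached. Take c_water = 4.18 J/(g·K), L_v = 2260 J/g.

Energy balance with sensible and latent terms:
latent heat released on condensation: 29.8×2260 = 67348; condensed water 100 °C→T: 124.56(T − 100); original water: 1391.9(T − 21.7)
1516.5 T = 67348 + 12456 + 30205 = 110009
T ≈ 72.54 °C — below 100 °C, confirming all the steam condensed.

T_f ≈ 72.5 °C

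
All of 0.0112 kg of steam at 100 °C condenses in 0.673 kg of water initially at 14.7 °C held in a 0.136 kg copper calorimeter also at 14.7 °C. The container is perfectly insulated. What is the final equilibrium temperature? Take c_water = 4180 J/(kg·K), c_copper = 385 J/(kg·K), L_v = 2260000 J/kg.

Net heat exchanged in the isolated system is zero:
latent heat released on condensation: 0.0112·2260000 = 25312; condensed water 100 °C→T: 46.82(T − 100); original water: 2813.1(T − 14.7); copper cup: 0.136·385·(T − 14.7) = 52.36(T − 14.7)
2912.3 T = 25312 + 4681.6 + 42123 = 72116
T ≈ 24.76 °C, under the boiling point, so the assumption holds.

T_f ≈ 24.8 °C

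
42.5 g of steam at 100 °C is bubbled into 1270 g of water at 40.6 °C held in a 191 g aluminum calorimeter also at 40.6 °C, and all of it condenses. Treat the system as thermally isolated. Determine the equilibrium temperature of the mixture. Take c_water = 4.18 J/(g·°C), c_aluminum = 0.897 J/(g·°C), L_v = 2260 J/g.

T_f ≈ 59.4 °C

Taking heat into each body as positive, Σ m c ΔT = 0:
latent heat released on condensation: 42.5·2260 = 96050; condensed water 100 °C→T: 177.65(T − 100); water warms: 1270·4.18·(T − 40.6) = 5308.6(T − 40.6); cup: 171.33(T − 40.6)
5657.6 T = 96050 + 17765 + 222485 = 336300
T ≈ 59.44 °C, under the boiling point, so the assumption holds.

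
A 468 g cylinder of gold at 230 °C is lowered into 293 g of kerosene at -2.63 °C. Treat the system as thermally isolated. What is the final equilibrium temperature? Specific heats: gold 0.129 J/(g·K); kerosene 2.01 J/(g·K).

Energy conservation, ΣQ = 0:
468×0.129×(T − 230) + 293×2.01×(T − (-2.63)) = 0
60.37(T − 230) + 588.93(T − (-2.63)) = 0
649.3 T = 12337
T ≈ 19.00 °C

T_f ≈ 19.0 °C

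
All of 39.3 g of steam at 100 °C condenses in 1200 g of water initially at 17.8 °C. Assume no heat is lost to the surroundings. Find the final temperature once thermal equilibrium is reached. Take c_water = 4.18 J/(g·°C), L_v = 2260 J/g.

Net heat exchanged in the isolated system is zero:
steam→water at 100 °C releases m L_v = 39.3×2260 = 88818
  condensed water 100 °C→T: 164.27(T − 100)
  water warms: 1200×4.18×(T − 17.8) = 5016(T − 17.8)
5180.3 T = 88818 + 16427 + 89285 = 194530
T ≈ 37.55 °C, under the boiling point, so the assumption holds.

T_f ≈ 37.6 °C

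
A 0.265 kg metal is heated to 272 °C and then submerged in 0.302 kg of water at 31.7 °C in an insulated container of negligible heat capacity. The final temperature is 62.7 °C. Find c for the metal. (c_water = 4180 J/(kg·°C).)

Heat lost by the metal = heat gained by the water:
0.265·c·(272 − 62.7) = 0.302·4180·(62.7 − 31.7)
55.46 c = 39133  ⇒  c ≈ 705.6 J/(kg·°C)

c ≈ 706 J/(kg·°C)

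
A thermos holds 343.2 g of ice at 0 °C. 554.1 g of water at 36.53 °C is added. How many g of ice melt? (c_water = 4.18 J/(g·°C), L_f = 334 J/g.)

Water can give up m c ΔT = 554.1·4.18·36.53 = 84609 J before reaching 0 °C.
To melt every bit of ice: 343.2·334 = 114629 J.
That's not enough to melt it all — equilibrium is at 0 °C with ice remaining.
Mass melted = 84609/334 ≈ 253.3 g.

m_melted ≈ 253 g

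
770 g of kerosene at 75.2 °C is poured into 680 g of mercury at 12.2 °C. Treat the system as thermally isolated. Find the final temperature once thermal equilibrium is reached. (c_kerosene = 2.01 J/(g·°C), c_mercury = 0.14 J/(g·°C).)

Taking heat into each body as positive, Σ m c ΔT = 0:
770*2.01*(T − 75.2) + 680*0.14*(T − 12.2) = 0
1547.7(T − 75.2) + 95.2(T − 12.2) = 0
(1547.7 + 95.2) T = 1547.7*75.2 + 95.2*12.2
T = 117548 / 1642.9 = 71.5 °C

T_f ≈ 71.5 °C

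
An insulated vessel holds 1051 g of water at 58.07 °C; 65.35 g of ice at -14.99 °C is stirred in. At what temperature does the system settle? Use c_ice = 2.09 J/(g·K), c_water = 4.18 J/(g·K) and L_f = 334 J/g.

T_f ≈ 49.6 °C

Sum of m c ΔT and latent-heat terms is zero:
warm ice to 0 °C: 65.35×2.09×(0 − (-14.99)) = 2047.4
  latent heat to melt: 65.35×334 = 21827
  meltwater 0→T: 65.35×4.18×T = 273.16 T
  water: 4393.2(T − 58.07)
4666.3 T = 255112 − 23874 = 231238
T ≈ 49.55 °C — above 0 °C, consistent with complete melting.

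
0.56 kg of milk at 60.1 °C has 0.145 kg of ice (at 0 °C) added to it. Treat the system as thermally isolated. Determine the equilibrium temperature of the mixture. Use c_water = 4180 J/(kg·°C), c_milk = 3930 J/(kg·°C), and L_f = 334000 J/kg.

T_f ≈ 29.9 °C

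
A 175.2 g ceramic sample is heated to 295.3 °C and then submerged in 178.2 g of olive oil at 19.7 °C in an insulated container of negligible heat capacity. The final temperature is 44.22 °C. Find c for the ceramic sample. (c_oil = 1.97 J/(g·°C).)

Heat lost by the ceramic sample = heat gained by the oil:
175.2×c×(295.3 − 44.22) = 178.2×1.97×(44.22 − 19.7)
43989 c = 8607.8  ⇒  c ≈ 0.1957 J/(g·°C)

c ≈ 0.196 J/(g·°C)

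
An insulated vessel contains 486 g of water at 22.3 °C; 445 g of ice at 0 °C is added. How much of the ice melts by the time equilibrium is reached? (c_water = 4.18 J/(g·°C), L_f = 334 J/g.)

m_melted ≈ 136 g

Cooling the water to 0 °C releases 486×4.18×22.3 = 45302 J.
To melt every bit of ice: 445×334 = 148630 J.
45302 J < 148630 J, so only part of the ice melts and the system sits at 0 °C.
m_melt = 45302 / L_f = 135.6 g.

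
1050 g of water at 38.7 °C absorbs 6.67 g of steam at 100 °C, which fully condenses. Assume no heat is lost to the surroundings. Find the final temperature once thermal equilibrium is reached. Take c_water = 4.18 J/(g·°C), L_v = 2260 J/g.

Energy conservation, ΣQ = 0:
steam→water at 100 °C releases m L_v = 6.67×2260 = 15074; condensed water 100 °C→T: 27.88(T − 100); water warms: 1050×4.18×(T − 38.7) = 4389(T − 38.7)
4416.9 T = 15074 + 2788.1 + 169854 = 187717
T ≈ 42.50 °C — below 100 °C, confirming all the steam condensed.

T_f ≈ 42.5 °C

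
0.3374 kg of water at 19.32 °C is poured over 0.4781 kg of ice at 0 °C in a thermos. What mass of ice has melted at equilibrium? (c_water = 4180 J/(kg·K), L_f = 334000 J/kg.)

m_melted ≈ 0.0816 kg

Heat available from the water dropping to 0 °C: 0.3374·4180·19.32 = 27248 J.
Melting all 0.4781 kg of ice would need 0.4781·334000 = 159685 J.
27248 J < 159685 J, so only part of the ice melts and the system sits at 0 °C.
m_melted·334000 = 27248  ⇒  m_melted ≈ 0.08158 kg.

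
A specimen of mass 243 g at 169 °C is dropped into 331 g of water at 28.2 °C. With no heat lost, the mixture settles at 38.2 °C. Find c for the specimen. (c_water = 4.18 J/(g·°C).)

c ≈ 0.435 J/(g·°C)

Net heat exchanged in the isolated system is zero:
243×c×(38.2 − 169) + 331×4.18×(38.2 − 28.2) = 0
-31784 c = -13836
c = -13836/-31784 ≈ 0.4353 J/(g·°C)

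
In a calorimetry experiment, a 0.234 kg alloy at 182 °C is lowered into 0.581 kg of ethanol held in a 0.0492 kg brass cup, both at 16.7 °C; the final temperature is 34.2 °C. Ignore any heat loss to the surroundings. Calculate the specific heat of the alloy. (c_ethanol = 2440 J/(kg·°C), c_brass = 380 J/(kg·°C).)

Energy conservation, ΣQ = 0:
0.234·c·(34.2 − 182) + 0.581·2440·(34.2 − 16.7) + 0.0492·380·(34.2 − 16.7) = 0
-34.59 c = -25136
c = -25136/-34.59 ≈ 726.8 J/(kg·°C)

c ≈ 727 J/(kg·°C)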